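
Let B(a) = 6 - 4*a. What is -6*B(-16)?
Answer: -420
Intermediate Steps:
-6*B(-16) = -6*(6 - 4*(-16)) = -6*(6 + 64) = -6*70 = -420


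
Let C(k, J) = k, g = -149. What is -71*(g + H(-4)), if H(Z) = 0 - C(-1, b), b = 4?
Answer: 10508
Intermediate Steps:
H(Z) = 1 (H(Z) = 0 - 1*(-1) = 0 + 1 = 1)
-71*(g + H(-4)) = -71*(-149 + 1) = -71*(-148) = 10508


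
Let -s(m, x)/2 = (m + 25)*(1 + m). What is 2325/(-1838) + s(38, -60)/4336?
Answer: -4778283/1992392 ≈ -2.3983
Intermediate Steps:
s(m, x) = -2*(1 + m)*(25 + m) (s(m, x) = -2*(m + 25)*(1 + m) = -2*(25 + m)*(1 + m) = -2*(1 + m)*(25 + m))
2325/(-1838) + s(38, -60)/4336 = 2325/(-1838) + (-50 - 52*38 - 2*38²)/4336 = 2325*(-1/1838) + (-50 - 1976 - 2*1444)*(1/4336) = -2325/1838 + (-50 - 1976 - 2888)*(1/4336) = -2325/1838 - 4914*1/4336 = -2325/1838 - 2457/2168 = -4778283/1992392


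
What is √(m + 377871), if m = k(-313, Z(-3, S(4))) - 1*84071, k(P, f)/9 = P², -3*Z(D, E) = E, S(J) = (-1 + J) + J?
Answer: √1175521 ≈ 1084.2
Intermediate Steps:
S(J) = -1 + 2*J
Z(D, E) = -E/3
k(P, f) = 9*P²
m = 797650 (m = 9*(-313)² - 1*84071 = 9*97969 - 84071 = 881721 - 84071 = 797650)
√(m + 377871) = √(797650 + 377871) = √1175521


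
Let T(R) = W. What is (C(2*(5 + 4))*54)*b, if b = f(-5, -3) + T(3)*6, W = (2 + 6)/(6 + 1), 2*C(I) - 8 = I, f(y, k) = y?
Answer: 9126/7 ≈ 1303.7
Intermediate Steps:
C(I) = 4 + I/2
W = 8/7 ≈ 1.1429
T(R) = 8/7
b = 13/7 (b = -5 + (8/7)*6 = -5 + 48/7 = 13/7 ≈ 1.8571)
(C(2*(5 + 4))*54)*b = ((4 + (2*(5 + 4))/2)*54)*(13/7) = ((4 + (2*9)/2)*54)*(13/7) = ((4 + (1/2)*18)*54)*(13/7) = ((4 + 9)*54)*(13/7) = (13*54)*(13/7) = 702*(13/7) = 9126/7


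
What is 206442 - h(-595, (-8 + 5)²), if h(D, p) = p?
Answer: 206433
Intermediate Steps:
206442 - h(-595, (-8 + 5)²) = 206442 - (-8 + 5)² = 206442 - 1*(-3)² = 206442 - 1*9 = 206442 - 9 = 206433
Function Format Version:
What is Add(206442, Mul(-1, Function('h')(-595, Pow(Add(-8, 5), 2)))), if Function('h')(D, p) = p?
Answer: 206433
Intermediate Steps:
Add(206442, Mul(-1, Function('h')(-595, Pow(Add(-8, 5), 2)))) = Add(206442, Mul(-1, Pow(Add(-8, 5), 2))) = Add(206442, Mul(-1, Pow(-3, 2))) = Add(206442, Mul(-1, 9)) = Add(206442, -9) = 206433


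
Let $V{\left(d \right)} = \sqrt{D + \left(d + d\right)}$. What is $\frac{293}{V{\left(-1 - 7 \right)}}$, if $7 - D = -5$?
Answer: $- \frac{293 i}{2} \approx - 146.5 i$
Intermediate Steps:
$D = 12$ ($D = 7 - -5 = 7 + 5 = 12$)
$V{\left(d \right)} = \sqrt{12 + 2 d}$ ($V{\left(d \right)} = \sqrt{12 + \left(d + d\right)} = \sqrt{12 + 2 d}$)
$\frac{293}{V{\left(-1 - 7 \right)}} = \frac{293}{\sqrt{12 + 2 \left(-1 - 7\right)}} = \frac{293}{\sqrt{12 + 2 \left(-8\right)}} = \frac{293}{\sqrt{12 - 16}} = \frac{293}{\sqrt{-4}} = \frac{293}{2 i} = 293 \left(- \frac{i}{2}\right) = - \frac{293 i}{2}$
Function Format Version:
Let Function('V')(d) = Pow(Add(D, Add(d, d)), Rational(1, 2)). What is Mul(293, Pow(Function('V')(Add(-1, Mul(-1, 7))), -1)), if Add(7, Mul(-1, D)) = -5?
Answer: Mul(Rational(-293, 2), I) ≈ Mul(-146.50, I)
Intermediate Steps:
D = 12 (D = Add(7, Mul(-1, -5)) = Add(7, 5) = 12)
Function('V')(d) = Pow(Add(12, Mul(2, d)), Rational(1, 2)) (Function('V')(d) = Pow(Add(12, Add(d, d)), Rational(1, 2)) = Pow(Add(12, Mul(2, d)), Rational(1, 2)))
Mul(293, Pow(Function('V')(Add(-1, Mul(-1, 7))), -1)) = Mul(293, Pow(Pow(Add(12, Mul(2, Add(-1, Mul(-1, 7)))), Rational(1, 2)), -1)) = Mul(293, Pow(Pow(Add(12, Mul(2, Add(-1, -7))), Rational(1, 2)), -1)) = Mul(293, Pow(Pow(Add(12, Mul(2, -8)), Rational(1, 2)), -1)) = Mul(293, Pow(Pow(Add(12, -16), Rational(1, 2)), -1)) = Mul(293, Pow(Pow(-4, Rational(1, 2)), -1)) = Mul(293, Pow(Mul(2, I), -1)) = Mul(293, Mul(Rational(-1, 2), I)) = Mul(Rational(-293, 2), I)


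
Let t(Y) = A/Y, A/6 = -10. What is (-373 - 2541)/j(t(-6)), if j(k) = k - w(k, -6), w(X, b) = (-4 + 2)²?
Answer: -1457/3 ≈ -485.67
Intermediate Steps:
A = -60 (A = 6*(-10) = -60)
w(X, b) = 4 (w(X, b) = (-2)² = 4)
t(Y) = -60/Y
j(k) = -4 + k (j(k) = k - 1*4 = k - 4 = -4 + k)
(-373 - 2541)/j(t(-6)) = (-373 - 2541)/(-4 - 60/(-6)) = -2914/(-4 - 60*(-⅙)) = -2914/(-4 + 10) = -2914/6 = -2914*⅙ = -1457/3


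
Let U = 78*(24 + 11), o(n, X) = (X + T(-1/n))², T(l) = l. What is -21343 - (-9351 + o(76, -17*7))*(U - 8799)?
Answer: 168598861613/5776 ≈ 2.9190e+7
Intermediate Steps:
o(n, X) = (X - 1/n)²
U = 2730 (U = 78*35 = 2730)
-21343 - (-9351 + o(76, -17*7))*(U - 8799) = -21343 - (-9351 + (-1 - 17*7*76)²/76²)*(2730 - 8799) = -21343 - (-9351 + (-1 - 119*76)²/5776)*(-6069) = -21343 - (-9351 + (-1 - 9044)²/5776)*(-6069) = -21343 - (-9351 + (1/5776)*(-9045)²)*(-6069) = -21343 - (-9351 + (1/5776)*81812025)*(-6069) = -21343 - (-9351 + 81812025/5776)*(-6069) = -21343 - 27800649*(-6069)/5776 = -21343 - 1*(-168722138781/5776) = -21343 + 168722138781/5776 = 168598861613/5776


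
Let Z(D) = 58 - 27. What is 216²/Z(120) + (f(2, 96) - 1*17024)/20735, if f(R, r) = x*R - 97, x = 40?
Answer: 966883889/642785 ≈ 1504.2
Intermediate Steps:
Z(D) = 31
f(R, r) = -97 + 40*R (f(R, r) = 40*R - 97 = -97 + 40*R)
216²/Z(120) + (f(2, 96) - 1*17024)/20735 = 216²/31 + ((-97 + 40*2) - 1*17024)/20735 = 46656*(1/31) + ((-97 + 80) - 17024)*(1/20735) = 46656/31 + (-17 - 17024)*(1/20735) = 46656/31 - 17041*1/20735 = 46656/31 - 17041/20735 = 966883889/642785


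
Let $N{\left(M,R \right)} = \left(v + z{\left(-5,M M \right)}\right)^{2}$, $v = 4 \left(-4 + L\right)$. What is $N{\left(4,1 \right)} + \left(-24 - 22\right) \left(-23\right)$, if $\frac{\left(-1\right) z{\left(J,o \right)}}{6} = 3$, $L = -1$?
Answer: $2502$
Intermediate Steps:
$z{\left(J,o \right)} = -18$ ($z{\left(J,o \right)} = \left(-6\right) 3 = -18$)
$v = -20$ ($v = 4 \left(-4 - 1\right) = 4 \left(-5\right) = -20$)
$N{\left(M,R \right)} = 1444$ ($N{\left(M,R \right)} = \left(-20 - 18\right)^{2} = \left(-38\right)^{2} = 1444$)
$N{\left(4,1 \right)} + \left(-24 - 22\right) \left(-23\right) = 1444 + \left(-24 - 22\right) \left(-23\right) = 1444 - -1058 = 1444 + 1058 = 2502$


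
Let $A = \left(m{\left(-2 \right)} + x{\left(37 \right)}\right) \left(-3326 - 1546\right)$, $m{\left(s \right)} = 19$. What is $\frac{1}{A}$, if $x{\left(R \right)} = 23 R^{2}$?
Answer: $- \frac{1}{153497232} \approx -6.5148 \cdot 10^{-9}$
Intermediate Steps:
$A = -153497232$ ($A = \left(19 + 23 \cdot 37^{2}\right) \left(-3326 - 1546\right) = \left(19 + 23 \cdot 1369\right) \left(-4872\right) = \left(19 + 31487\right) \left(-4872\right) = 31506 \left(-4872\right) = -153497232$)
$\frac{1}{A} = \frac{1}{-153497232} = - \frac{1}{153497232}$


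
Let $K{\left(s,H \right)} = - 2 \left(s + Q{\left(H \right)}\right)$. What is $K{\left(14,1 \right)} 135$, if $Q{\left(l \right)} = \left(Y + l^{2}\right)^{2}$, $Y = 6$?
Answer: $-17010$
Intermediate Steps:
$Q{\left(l \right)} = \left(6 + l^{2}\right)^{2}$
$K{\left(s,H \right)} = - 2 s - 2 \left(6 + H^{2}\right)^{2}$ ($K{\left(s,H \right)} = - 2 \left(s + \left(6 + H^{2}\right)^{2}\right) = - 2 s - 2 \left(6 + H^{2}\right)^{2}$)
$K{\left(14,1 \right)} 135 = \left(\left(-2\right) 14 - 2 \left(6 + 1^{2}\right)^{2}\right) 135 = \left(-28 - 2 \left(6 + 1\right)^{2}\right) 135 = \left(-28 - 2 \cdot 7^{2}\right) 135 = \left(-28 - 98\right) 135 = \left(-126\right) 135 = -17010$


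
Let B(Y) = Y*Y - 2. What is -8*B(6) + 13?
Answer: -259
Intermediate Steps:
B(Y) = -2 + Y**2 (B(Y) = Y**2 - 2 = -2 + Y**2)
-8*B(6) + 13 = -8*(-2 + 6**2) + 13 = -8*(-2 + 36) + 13 = -8*34 + 13 = -272 + 13 = -259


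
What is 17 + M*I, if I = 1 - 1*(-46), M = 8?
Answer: 393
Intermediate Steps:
I = 47 (I = 1 + 46 = 47)
17 + M*I = 17 + 8*47 = 17 + 376 = 393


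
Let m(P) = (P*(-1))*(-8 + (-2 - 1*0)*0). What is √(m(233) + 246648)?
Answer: 8*√3883 ≈ 498.51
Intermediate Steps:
m(P) = 8*P (m(P) = (-P)*(-8 + (-2 + 0)*0) = (-P)*(-8 - 2*0) = (-P)*(-8 + 0) = -P*(-8) = 8*P)
√(m(233) + 246648) = √(8*233 + 246648) = √(1864 + 246648) = √248512 = 8*√3883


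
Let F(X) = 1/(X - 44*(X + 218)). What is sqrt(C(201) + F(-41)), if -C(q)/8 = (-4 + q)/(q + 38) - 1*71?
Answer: 87*sqrt(259684915835)/1871131 ≈ 23.694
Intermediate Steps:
F(X) = 1/(-9592 - 43*X) (F(X) = 1/(X - 44*(218 + X)) = 1/(X + (-9592 - 44*X)) = 1/(-9592 - 43*X))
C(q) = 568 - 8*(-4 + q)/(38 + q) (C(q) = -8*((-4 + q)/(q + 38) - 1*71) = -8*((-4 + q)/(38 + q) - 71) = -8*(-71 + (-4 + q)/(38 + q)) = 568 - 8*(-4 + q)/(38 + q))
sqrt(C(201) + F(-41)) = sqrt(112*(193 + 5*201)/(38 + 201) - 1/(9592 + 43*(-41))) = sqrt(112*(193 + 1005)/239 - 1/(9592 - 1763)) = sqrt(112*(1/239)*1198 - 1/7829) = sqrt(134176/239 - 1*1/7829) = sqrt(134176/239 - 1/7829) = sqrt(1050463665/1871131) = 87*sqrt(259684915835)/1871131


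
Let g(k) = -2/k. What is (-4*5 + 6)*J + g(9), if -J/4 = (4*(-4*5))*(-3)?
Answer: 120958/9 ≈ 13440.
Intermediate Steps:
J = -960 (J = -4*4*(-4*5)*(-3) = -4*4*(-20)*(-3) = -(-320)*(-3) = -4*240 = -960)
(-4*5 + 6)*J + g(9) = (-4*5 + 6)*(-960) - 2/9 = (-20 + 6)*(-960) - 2*⅑ = -14*(-960) - 2/9 = 13440 - 2/9 = 120958/9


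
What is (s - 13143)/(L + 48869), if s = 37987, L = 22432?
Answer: 24844/71301 ≈ 0.34844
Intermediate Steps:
(s - 13143)/(L + 48869) = (37987 - 13143)/(22432 + 48869) = 24844/71301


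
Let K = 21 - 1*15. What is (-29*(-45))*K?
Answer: 7830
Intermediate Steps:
K = 6 (K = 21 - 15 = 6)
(-29*(-45))*K = -29*(-45)*6 = 1305*6 = 7830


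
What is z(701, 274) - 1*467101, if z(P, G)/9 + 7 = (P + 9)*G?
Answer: 1283696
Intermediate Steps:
z(P, G) = -63 + 9*G*(9 + P) (z(P, G) = -63 + 9*((P + 9)*G) = -63 + 9*((9 + P)*G) = -63 + 9*(G*(9 + P)) = -63 + 9*G*(9 + P))
z(701, 274) - 1*467101 = (-63 + 81*274 + 9*274*701) - 1*467101 = (-63 + 22194 + 1728666) - 467101 = 1750797 - 467101 = 1283696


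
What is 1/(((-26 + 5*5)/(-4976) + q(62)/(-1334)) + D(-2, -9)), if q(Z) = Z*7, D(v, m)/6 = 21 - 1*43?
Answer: -3318992/439186069 ≈ -0.0075571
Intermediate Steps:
D(v, m) = -132 (D(v, m) = 6*(21 - 1*43) = 6*(21 - 43) = 6*(-22) = -132)
q(Z) = 7*Z
1/(((-26 + 5*5)/(-4976) + q(62)/(-1334)) + D(-2, -9)) = 1/(((-26 + 5*5)/(-4976) + (7*62)/(-1334)) - 132) = 1/(((-26 + 25)*(-1/4976) + 434*(-1/1334)) - 132) = 1/((-1*(-1/4976) - 217/667) - 132) = 1/((1/4976 - 217/667) - 132) = 1/(-1079125/3318992 - 132) = 1/(-439186069/3318992) = -3318992/439186069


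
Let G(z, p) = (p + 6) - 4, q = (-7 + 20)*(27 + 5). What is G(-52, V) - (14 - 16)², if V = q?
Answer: 414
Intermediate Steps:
q = 416 (q = 13*32 = 416)
V = 416
G(z, p) = 2 + p (G(z, p) = (6 + p) - 4 = 2 + p)
G(-52, V) - (14 - 16)² = (2 + 416) - (14 - 16)² = 418 - 1*(-2)² = 418 - 1*4 = 418 - 4 = 414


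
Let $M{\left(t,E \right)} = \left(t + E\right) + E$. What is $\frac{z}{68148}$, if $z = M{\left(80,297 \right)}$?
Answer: $\frac{337}{34074} \approx 0.0098902$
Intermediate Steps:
$M{\left(t,E \right)} = t + 2 E$ ($M{\left(t,E \right)} = \left(E + t\right) + E = t + 2 E$)
$z = 674$ ($z = 80 + 2 \cdot 297 = 80 + 594 = 674$)
$\frac{z}{68148} = \frac{674}{68148} = 674 \cdot \frac{1}{68148} = \frac{337}{34074}$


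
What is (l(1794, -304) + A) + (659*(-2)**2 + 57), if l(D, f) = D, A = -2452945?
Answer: -2448458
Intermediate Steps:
(l(1794, -304) + A) + (659*(-2)**2 + 57) = (1794 - 2452945) + (659*(-2)**2 + 57) = -2451151 + (659*4 + 57) = -2451151 + (2636 + 57) = -2451151 + 2693 = -2448458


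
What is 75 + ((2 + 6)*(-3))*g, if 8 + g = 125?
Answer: -2733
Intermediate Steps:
g = 117 (g = -8 + 125 = 117)
75 + ((2 + 6)*(-3))*g = 75 + ((2 + 6)*(-3))*117 = 75 + (8*(-3))*117 = 75 - 24*117 = 75 - 2808 = -2733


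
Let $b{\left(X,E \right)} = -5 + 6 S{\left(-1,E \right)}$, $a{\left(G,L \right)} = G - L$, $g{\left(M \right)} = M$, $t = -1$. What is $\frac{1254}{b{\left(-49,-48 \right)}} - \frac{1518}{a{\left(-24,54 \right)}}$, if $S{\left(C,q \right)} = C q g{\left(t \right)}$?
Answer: $\frac{57827}{3809} \approx 15.182$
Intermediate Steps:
$S{\left(C,q \right)} = - C q$ ($S{\left(C,q \right)} = C q \left(-1\right) = - C q$)
$b{\left(X,E \right)} = -5 + 6 E$ ($b{\left(X,E \right)} = -5 + 6 \left(\left(-1\right) \left(-1\right) E\right) = -5 + 6 E$)
$\frac{1254}{b{\left(-49,-48 \right)}} - \frac{1518}{a{\left(-24,54 \right)}} = \frac{1254}{-5 + 6 \left(-48\right)} - \frac{1518}{-24 - 54} = \frac{1254}{-5 - 288} - \frac{1518}{-24 - 54} = \frac{1254}{-293} - \frac{1518}{-78} = 1254 \left(- \frac{1}{293}\right) - - \frac{253}{13} = - \frac{1254}{293} + \frac{253}{13} = \frac{57827}{3809}$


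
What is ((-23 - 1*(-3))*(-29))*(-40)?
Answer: -23200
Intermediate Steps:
((-23 - 1*(-3))*(-29))*(-40) = ((-23 + 3)*(-29))*(-40) = -20*(-29)*(-40) = 580*(-40) = -23200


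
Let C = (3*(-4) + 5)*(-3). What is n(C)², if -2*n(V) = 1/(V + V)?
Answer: 1/7056 ≈ 0.00014172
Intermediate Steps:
C = 21 (C = (-12 + 5)*(-3) = -7*(-3) = 21)
n(V) = -1/(4*V) (n(V) = -1/(2*(V + V)) = -1/(2*V)/2 = -1/(4*V))
n(C)² = (-¼/21)² = (-¼*1/21)² = (-1/84)² = 1/7056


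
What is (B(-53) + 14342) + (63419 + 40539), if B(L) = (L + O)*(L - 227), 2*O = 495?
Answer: 63840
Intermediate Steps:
O = 495/2 (O = (½)*495 = 495/2 ≈ 247.50)
B(L) = (-227 + L)*(495/2 + L) (B(L) = (L + 495/2)*(L - 227) = (495/2 + L)*(-227 + L) = (-227 + L)*(495/2 + L))
(B(-53) + 14342) + (63419 + 40539) = ((-112365/2 + (-53)² + (41/2)*(-53)) + 14342) + (63419 + 40539) = ((-112365/2 + 2809 - 2173/2) + 14342) + 103958 = (-54460 + 14342) + 103958 = -40118 + 103958 = 63840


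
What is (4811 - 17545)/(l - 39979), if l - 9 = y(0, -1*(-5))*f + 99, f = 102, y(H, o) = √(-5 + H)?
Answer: 507717314/1589748661 + 1298868*I*√5/1589748661 ≈ 0.31937 + 0.0018269*I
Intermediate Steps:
l = 108 + 102*I*√5 (l = 9 + (√(-5 + 0)*102 + 99) = 9 + (√(-5)*102 + 99) = 9 + ((I*√5)*102 + 99) = 9 + (102*I*√5 + 99) = 9 + (99 + 102*I*√5) = 108 + 102*I*√5 ≈ 108.0 + 228.08*I)
(4811 - 17545)/(l - 39979) = (4811 - 17545)/((108 + 102*I*√5) - 39979) = -12734/(-39871 + 102*I*√5)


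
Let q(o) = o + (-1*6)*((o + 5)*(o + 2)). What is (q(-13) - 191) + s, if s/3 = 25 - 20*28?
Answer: -2337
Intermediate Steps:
s = -1605 (s = 3*(25 - 20*28) = 3*(25 - 560) = 3*(-535) = -1605)
q(o) = o - 6*(2 + o)*(5 + o) (q(o) = o - 6*(5 + o)*(2 + o) = o - 6*(2 + o)*(5 + o))
(q(-13) - 191) + s = ((-60 - 41*(-13) - 6*(-13)²) - 191) - 1605 = ((-60 + 533 - 6*169) - 191) - 1605 = ((-60 + 533 - 1014) - 191) - 1605 = (-541 - 191) - 1605 = -732 - 1605 = -2337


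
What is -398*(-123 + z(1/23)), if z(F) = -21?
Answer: 57312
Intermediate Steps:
-398*(-123 + z(1/23)) = -398*(-123 - 21) = -398*(-144) = 57312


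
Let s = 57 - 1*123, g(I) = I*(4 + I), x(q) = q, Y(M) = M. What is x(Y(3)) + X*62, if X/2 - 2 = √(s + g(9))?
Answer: 251 + 124*√51 ≈ 1136.5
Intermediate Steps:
s = -66 (s = 57 - 123 = -66)
X = 4 + 2*√51 (X = 4 + 2*√(-66 + 9*(4 + 9)) = 4 + 2*√(-66 + 9*13) = 4 + 2*√(-66 + 117) = 4 + 2*√51 ≈ 18.283)
x(Y(3)) + X*62 = 3 + (4 + 2*√51)*62 = 3 + (248 + 124*√51) = 251 + 124*√51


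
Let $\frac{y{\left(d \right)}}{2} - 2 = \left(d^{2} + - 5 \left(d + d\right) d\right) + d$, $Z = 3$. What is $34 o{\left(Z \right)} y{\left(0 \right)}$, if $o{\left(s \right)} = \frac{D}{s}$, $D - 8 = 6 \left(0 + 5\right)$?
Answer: $\frac{5168}{3} \approx 1722.7$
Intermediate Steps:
$y{\left(d \right)} = 4 - 18 d^{2} + 2 d$ ($y{\left(d \right)} = 4 + 2 \left(\left(d^{2} + - 5 \left(d + d\right) d\right) + d\right) = 4 + 2 \left(\left(d^{2} + - 5 \cdot 2 d d\right) + d\right) = 4 + 2 \left(\left(d^{2} + - 10 d d\right) + d\right) = 4 + 2 \left(\left(d^{2} - 10 d^{2}\right) + d\right) = 4 + 2 \left(- 9 d^{2} + d\right) = 4 + 2 \left(d - 9 d^{2}\right) = 4 - \left(- 2 d + 18 d^{2}\right) = 4 - 18 d^{2} + 2 d$)
$D = 38$ ($D = 8 + 6 \left(0 + 5\right) = 8 + 6 \cdot 5 = 8 + 30 = 38$)
$o{\left(s \right)} = \frac{38}{s}$
$34 o{\left(Z \right)} y{\left(0 \right)} = 34 \cdot \frac{38}{3} \left(4 - 18 \cdot 0^{2} + 2 \cdot 0\right) = 34 \cdot 38 \cdot \frac{1}{3} \left(4 - 0 + 0\right) = 34 \cdot \frac{38}{3} \left(4 + 0 + 0\right) = \frac{1292}{3} \cdot 4 = \frac{5168}{3}$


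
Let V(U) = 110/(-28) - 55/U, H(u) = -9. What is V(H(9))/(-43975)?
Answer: -11/221634 ≈ -4.9631e-5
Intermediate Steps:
V(U) = -55/14 - 55/U (V(U) = 110*(-1/28) - 55/U = -55/14 - 55/U)
V(H(9))/(-43975) = (-55/14 - 55/(-9))/(-43975) = (-55/14 - 55*(-⅑))*(-1/43975) = (-55/14 + 55/9)*(-1/43975) = (275/126)*(-1/43975) = -11/221634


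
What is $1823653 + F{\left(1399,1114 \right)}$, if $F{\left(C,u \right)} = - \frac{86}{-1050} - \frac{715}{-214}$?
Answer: $\frac{204887799127}{112350} \approx 1.8237 \cdot 10^{6}$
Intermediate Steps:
$F{\left(C,u \right)} = \frac{384577}{112350}$ ($F{\left(C,u \right)} = \left(-86\right) \left(- \frac{1}{1050}\right) - - \frac{715}{214} = \frac{43}{525} + \frac{715}{214} = \frac{384577}{112350}$)
$1823653 + F{\left(1399,1114 \right)} = 1823653 + \frac{384577}{112350} = \frac{204887799127}{112350}$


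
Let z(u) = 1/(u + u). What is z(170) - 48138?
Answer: -16366919/340 ≈ -48138.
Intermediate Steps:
z(u) = 1/(2*u)
z(170) - 48138 = (½)/170 - 48138 = (½)*(1/170) - 48138 = 1/340 - 48138 = -16366919/340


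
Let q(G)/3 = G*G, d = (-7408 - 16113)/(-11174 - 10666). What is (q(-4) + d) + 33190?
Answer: 725941441/21840 ≈ 33239.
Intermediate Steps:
d = 23521/21840 (d = -23521/(-21840) = -23521*(-1/21840) = 23521/21840 ≈ 1.0770)
q(G) = 3*G² (q(G) = 3*(G*G) = 3*G²)
(q(-4) + d) + 33190 = (3*(-4)² + 23521/21840) + 33190 = (3*16 + 23521/21840) + 33190 = (48 + 23521/21840) + 33190 = 1071841/21840 + 33190 = 725941441/21840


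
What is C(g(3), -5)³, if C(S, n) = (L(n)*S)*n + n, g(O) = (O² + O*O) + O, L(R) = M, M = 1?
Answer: -1331000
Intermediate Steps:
L(R) = 1
g(O) = O + 2*O² (g(O) = (O² + O²) + O = 2*O² + O = O + 2*O²)
C(S, n) = n + S*n (C(S, n) = (1*S)*n + n = S*n + n = n + S*n)
C(g(3), -5)³ = (-5*(1 + 3*(1 + 2*3)))³ = (-5*(1 + 3*(1 + 6)))³ = (-5*(1 + 3*7))³ = (-5*(1 + 21))³ = (-5*22)³ = (-110)³ = -1331000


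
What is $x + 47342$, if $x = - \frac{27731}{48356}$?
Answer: $\frac{208112911}{4396} \approx 47341.0$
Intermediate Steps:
$x = - \frac{2521}{4396}$ ($x = \left(-27731\right) \frac{1}{48356} = - \frac{2521}{4396} \approx -0.57348$)
$x + 47342 = - \frac{2521}{4396} + 47342 = \frac{208112911}{4396}$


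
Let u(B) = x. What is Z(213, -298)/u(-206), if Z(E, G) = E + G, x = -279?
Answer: 85/279 ≈ 0.30466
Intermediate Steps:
u(B) = -279
Z(213, -298)/u(-206) = (213 - 298)/(-279) = -85*(-1/279) = 85/279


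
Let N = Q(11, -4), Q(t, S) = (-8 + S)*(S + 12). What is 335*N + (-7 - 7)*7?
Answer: -32258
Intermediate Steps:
Q(t, S) = (-8 + S)*(12 + S)
N = -96 (N = -96 + (-4)² + 4*(-4) = -96 + 16 - 16 = -96)
335*N + (-7 - 7)*7 = 335*(-96) + (-7 - 7)*7 = -32160 - 14*7 = -32160 - 98 = -32258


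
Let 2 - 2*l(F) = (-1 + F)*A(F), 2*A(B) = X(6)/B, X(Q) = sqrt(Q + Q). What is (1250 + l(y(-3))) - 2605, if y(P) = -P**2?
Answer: -1354 - 5*sqrt(3)/9 ≈ -1355.0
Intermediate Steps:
X(Q) = sqrt(2)*sqrt(Q) (X(Q) = sqrt(2*Q) = sqrt(2)*sqrt(Q))
A(B) = sqrt(3)/B (A(B) = ((sqrt(2)*sqrt(6))/B)/2 = ((2*sqrt(3))/B)/2 = (2*sqrt(3)/B)/2 = sqrt(3)/B)
l(F) = 1 - sqrt(3)*(-1 + F)/(2*F) (l(F) = 1 - (-1 + F)*sqrt(3)/F/2 = 1 - sqrt(3)*(-1 + F)/(2*F))
(1250 + l(y(-3))) - 2605 = (1250 + (sqrt(3) + (-1*(-3)**2)*(2 - sqrt(3)))/(2*((-1*(-3)**2)))) - 2605 = (1250 + (sqrt(3) + (-1*9)*(2 - sqrt(3)))/(2*((-1*9)))) - 2605 = (1250 + (1/2)*(sqrt(3) - 9*(2 - sqrt(3)))/(-9)) - 2605 = (1250 + (1/2)*(-1/9)*(sqrt(3) + (-18 + 9*sqrt(3)))) - 2605 = (1250 + (1/2)*(-1/9)*(-18 + 10*sqrt(3))) - 2605 = (1250 + (1 - 5*sqrt(3)/9)) - 2605 = (1251 - 5*sqrt(3)/9) - 2605 = -1354 - 5*sqrt(3)/9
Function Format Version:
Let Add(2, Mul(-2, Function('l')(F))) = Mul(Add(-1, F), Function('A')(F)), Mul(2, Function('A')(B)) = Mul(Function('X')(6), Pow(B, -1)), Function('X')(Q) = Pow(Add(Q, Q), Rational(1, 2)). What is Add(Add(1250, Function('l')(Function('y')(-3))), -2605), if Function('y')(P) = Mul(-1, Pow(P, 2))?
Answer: Add(-1354, Mul(Rational(-5, 9), Pow(3, Rational(1, 2)))) ≈ -1355.0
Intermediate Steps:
Function('X')(Q) = Mul(Pow(2, Rational(1, 2)), Pow(Q, Rational(1, 2))) (Function('X')(Q) = Pow(Mul(2, Q), Rational(1, 2)) = Mul(Pow(2, Rational(1, 2)), Pow(Q, Rational(1, 2))))
Function('A')(B) = Mul(Pow(3, Rational(1, 2)), Pow(B, -1)) (Function('A')(B) = Mul(Rational(1, 2), Mul(Mul(Pow(2, Rational(1, 2)), Pow(6, Rational(1, 2))), Pow(B, -1))) = Mul(Rational(1, 2), Mul(Mul(2, Pow(3, Rational(1, 2))), Pow(B, -1))) = Mul(Rational(1, 2), Mul(2, Pow(3, Rational(1, 2)), Pow(B, -1))) = Mul(Pow(3, Rational(1, 2)), Pow(B, -1)))
Function('l')(F) = Add(1, Mul(Rational(-1, 2), Pow(3, Rational(1, 2)), Pow(F, -1), Add(-1, F))) (Function('l')(F) = Add(1, Mul(Rational(-1, 2), Mul(Add(-1, F), Mul(Pow(3, Rational(1, 2)), Pow(F, -1))))) = Add(1, Mul(Rational(-1, 2), Mul(Pow(3, Rational(1, 2)), Pow(F, -1), Add(-1, F)))) = Add(1, Mul(Rational(-1, 2), Pow(3, Rational(1, 2)), Pow(F, -1), Add(-1, F))))
Add(Add(1250, Function('l')(Function('y')(-3))), -2605) = Add(Add(1250, Mul(Rational(1, 2), Pow(Mul(-1, Pow(-3, 2)), -1), Add(Pow(3, Rational(1, 2)), Mul(Mul(-1, Pow(-3, 2)), Add(2, Mul(-1, Pow(3, Rational(1, 2)))))))), -2605) = Add(Add(1250, Mul(Rational(1, 2), Pow(Mul(-1, 9), -1), Add(Pow(3, Rational(1, 2)), Mul(Mul(-1, 9), Add(2, Mul(-1, Pow(3, Rational(1, 2)))))))), -2605) = Add(Add(1250, Mul(Rational(1, 2), Pow(-9, -1), Add(Pow(3, Rational(1, 2)), Mul(-9, Add(2, Mul(-1, Pow(3, Rational(1, 2)))))))), -2605) = Add(Add(1250, Mul(Rational(1, 2), Rational(-1, 9), Add(Pow(3, Rational(1, 2)), Add(-18, Mul(9, Pow(3, Rational(1, 2))))))), -2605) = Add(Add(1250, Mul(Rational(1, 2), Rational(-1, 9), Add(-18, Mul(10, Pow(3, Rational(1, 2)))))), -2605) = Add(Add(1250, Add(1, Mul(Rational(-5, 9), Pow(3, Rational(1, 2))))), -2605) = Add(Add(1251, Mul(Rational(-5, 9), Pow(3, Rational(1, 2)))), -2605) = Add(-1354, Mul(Rational(-5, 9), Pow(3, Rational(1, 2))))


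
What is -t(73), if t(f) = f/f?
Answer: -1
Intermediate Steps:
t(f) = 1
-t(73) = -1*1 = -1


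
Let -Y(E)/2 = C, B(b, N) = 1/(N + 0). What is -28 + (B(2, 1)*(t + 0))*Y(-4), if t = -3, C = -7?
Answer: -70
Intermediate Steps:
B(b, N) = 1/N
Y(E) = 14 (Y(E) = -2*(-7) = 14)
-28 + (B(2, 1)*(t + 0))*Y(-4) = -28 + ((-3 + 0)/1)*14 = -28 + (1*(-3))*14 = -28 - 3*14 = -28 - 42 = -70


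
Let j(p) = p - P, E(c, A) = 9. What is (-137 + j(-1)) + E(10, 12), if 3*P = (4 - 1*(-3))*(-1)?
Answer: -380/3 ≈ -126.67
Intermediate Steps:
P = -7/3 (P = ((4 - 1*(-3))*(-1))/3 = ((4 + 3)*(-1))/3 = (7*(-1))/3 = (⅓)*(-7) = -7/3 ≈ -2.3333)
j(p) = 7/3 + p (j(p) = p - 1*(-7/3) = p + 7/3 = 7/3 + p)
(-137 + j(-1)) + E(10, 12) = (-137 + (7/3 - 1)) + 9 = (-137 + 4/3) + 9 = -407/3 + 9 = -380/3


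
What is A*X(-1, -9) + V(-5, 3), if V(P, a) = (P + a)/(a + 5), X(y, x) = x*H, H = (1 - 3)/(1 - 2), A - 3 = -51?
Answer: 3455/4 ≈ 863.75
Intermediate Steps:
A = -48 (A = 3 - 51 = -48)
H = 2 (H = -2/(-1) = -2*(-1) = 2)
X(y, x) = 2*x (X(y, x) = x*2 = 2*x)
V(P, a) = (P + a)/(5 + a)
A*X(-1, -9) + V(-5, 3) = -96*(-9) + (-5 + 3)/(5 + 3) = -48*(-18) - 2/8 = 864 + (⅛)*(-2) = 864 - ¼ = 3455/4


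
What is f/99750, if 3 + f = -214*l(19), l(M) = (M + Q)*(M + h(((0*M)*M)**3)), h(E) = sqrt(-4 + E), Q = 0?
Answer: -77257/99750 - 214*I/2625 ≈ -0.77451 - 0.081524*I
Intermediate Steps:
l(M) = M*(M + 2*I) (l(M) = (M + 0)*(M + sqrt(-4 + ((0*M)*M)**3)) = M*(M + sqrt(-4 + (0*M)**3)) = M*(M + sqrt(-4 + 0**3)) = M*(M + sqrt(-4 + 0)) = M*(M + sqrt(-4)) = M*(M + 2*I))
f = -77257 - 8132*I (f = -3 - 4066*(19 + 2*I) = -3 - 214*(361 + 38*I) = -3 + (-77254 - 8132*I) = -77257 - 8132*I ≈ -77257.0 - 8132.0*I)
f/99750 = (-77257 - 8132*I)/99750 = (-77257 - 8132*I)*(1/99750) = -77257/99750 - 214*I/2625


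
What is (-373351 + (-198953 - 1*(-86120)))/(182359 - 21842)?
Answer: -486184/160517 ≈ -3.0289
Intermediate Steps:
(-373351 + (-198953 - 1*(-86120)))/(182359 - 21842) = (-373351 + (-198953 + 86120))/160517 = (-373351 - 112833)*(1/160517) = -486184*1/160517 = -486184/160517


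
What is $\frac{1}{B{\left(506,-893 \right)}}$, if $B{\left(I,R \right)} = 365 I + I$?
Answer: $\frac{1}{185196} \approx 5.3997 \cdot 10^{-6}$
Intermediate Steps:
$B{\left(I,R \right)} = 366 I$
$\frac{1}{B{\left(506,-893 \right)}} = \frac{1}{366 \cdot 506} = \frac{1}{185196}$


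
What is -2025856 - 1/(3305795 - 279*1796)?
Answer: -5681940607617/2804711 ≈ -2.0259e+6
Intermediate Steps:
-2025856 - 1/(3305795 - 279*1796) = -2025856 - 1/(3305795 - 501084) = -2025856 - 1/2804711 = -5681940607617/2804711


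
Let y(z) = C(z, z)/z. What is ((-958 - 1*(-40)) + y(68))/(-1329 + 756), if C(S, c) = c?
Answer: 917/573 ≈ 1.6003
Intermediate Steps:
y(z) = 1 (y(z) = z/z = 1)
((-958 - 1*(-40)) + y(68))/(-1329 + 756) = ((-958 - 1*(-40)) + 1)/(-1329 + 756) = ((-958 + 40) + 1)/(-573) = (-918 + 1)*(-1/573) = -917*(-1/573) = 917/573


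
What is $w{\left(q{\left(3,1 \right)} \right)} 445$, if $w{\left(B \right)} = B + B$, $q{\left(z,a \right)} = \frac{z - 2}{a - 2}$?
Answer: $-890$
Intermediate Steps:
$q{\left(z,a \right)} = \frac{-2 + z}{-2 + a}$
$w{\left(B \right)} = 2 B$
$w{\left(q{\left(3,1 \right)} \right)} 445 = 2 \frac{-2 + 3}{-2 + 1} \cdot 445 = 2 \frac{1}{-1} \cdot 1 \cdot 445 = 2 \left(\left(-1\right) 1\right) 445 = 2 \left(-1\right) 445 = \left(-2\right) 445 = -890$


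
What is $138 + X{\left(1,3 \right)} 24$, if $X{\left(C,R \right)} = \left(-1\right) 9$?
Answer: $-78$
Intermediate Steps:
$X{\left(C,R \right)} = -9$
$138 + X{\left(1,3 \right)} 24 = 138 - 216 = -78$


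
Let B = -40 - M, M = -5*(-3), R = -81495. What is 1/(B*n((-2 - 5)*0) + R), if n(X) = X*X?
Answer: -1/81495 ≈ -1.2271e-5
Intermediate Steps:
n(X) = X**2
M = 15
B = -55 (B = -40 - 1*15 = -40 - 15 = -55)
1/(B*n((-2 - 5)*0) + R) = 1/(-55*((-2 - 5)*0)**2 - 81495) = 1/(-55*(-7*0)**2 - 81495) = 1/(-55*0**2 - 81495) = 1/(-55*0 - 81495) = 1/(0 - 81495) = 1/(-81495) = -1/81495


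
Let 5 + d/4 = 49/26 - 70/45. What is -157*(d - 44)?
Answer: 1151438/117 ≈ 9841.3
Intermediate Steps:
d = -2186/117 (d = -20 + 4*(49/26 - 70/45) = -20 + 4*(49*(1/26) - 70*1/45) = -20 + 4*(49/26 - 14/9) = -20 + 4*(77/234) = -20 + 154/117 = -2186/117 ≈ -18.684)
-157*(d - 44) = -157*(-2186/117 - 44) = -157*(-7334/117) = 1151438/117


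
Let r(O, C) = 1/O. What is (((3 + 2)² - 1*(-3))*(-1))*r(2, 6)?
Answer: -14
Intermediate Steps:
(((3 + 2)² - 1*(-3))*(-1))*r(2, 6) = (((3 + 2)² - 1*(-3))*(-1))/2 = ((5² + 3)*(-1))*(½) = ((25 + 3)*(-1))*(½) = (28*(-1))*(½) = -28*½ = -14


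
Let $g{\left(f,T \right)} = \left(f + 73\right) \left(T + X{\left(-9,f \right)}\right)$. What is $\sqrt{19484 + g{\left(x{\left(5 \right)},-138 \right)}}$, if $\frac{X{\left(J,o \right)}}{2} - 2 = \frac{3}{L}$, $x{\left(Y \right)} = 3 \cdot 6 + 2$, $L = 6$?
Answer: $\sqrt{7115} \approx 84.35$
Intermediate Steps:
$x{\left(Y \right)} = 20$ ($x{\left(Y \right)} = 18 + 2 = 20$)
$X{\left(J,o \right)} = 5$ ($X{\left(J,o \right)} = 4 + 2 \cdot \frac{3}{6} = 4 + 2 \cdot 3 \cdot \frac{1}{6} = 4 + 2 \cdot \frac{1}{2} = 4 + 1 = 5$)
$g{\left(f,T \right)} = \left(5 + T\right) \left(73 + f\right)$ ($g{\left(f,T \right)} = \left(f + 73\right) \left(T + 5\right) = \left(73 + f\right) \left(5 + T\right) = \left(5 + T\right) \left(73 + f\right)$)
$\sqrt{19484 + g{\left(x{\left(5 \right)},-138 \right)}} = \sqrt{19484 + \left(365 + 5 \cdot 20 + 73 \left(-138\right) - 2760\right)} = \sqrt{19484 + \left(365 + 100 - 10074 - 2760\right)} = \sqrt{19484 - 12369} = \sqrt{7115}$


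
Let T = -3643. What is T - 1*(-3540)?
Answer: -103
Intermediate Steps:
T - 1*(-3540) = -3643 - 1*(-3540) = -3643 + 3540 = -103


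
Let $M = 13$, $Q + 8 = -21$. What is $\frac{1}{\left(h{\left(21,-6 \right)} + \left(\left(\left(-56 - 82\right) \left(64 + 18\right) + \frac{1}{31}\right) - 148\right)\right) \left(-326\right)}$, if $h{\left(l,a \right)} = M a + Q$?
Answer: $\frac{31}{116936200} \approx 2.651 \cdot 10^{-7}$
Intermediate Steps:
$Q = -29$ ($Q = -8 - 21 = -29$)
$h{\left(l,a \right)} = -29 + 13 a$ ($h{\left(l,a \right)} = 13 a - 29 = -29 + 13 a$)
$\frac{1}{\left(h{\left(21,-6 \right)} + \left(\left(\left(-56 - 82\right) \left(64 + 18\right) + \frac{1}{31}\right) - 148\right)\right) \left(-326\right)} = \frac{1}{\left(\left(-29 + 13 \left(-6\right)\right) + \left(\left(\left(-56 - 82\right) \left(64 + 18\right) + \frac{1}{31}\right) - 148\right)\right) \left(-326\right)} = \frac{1}{\left(\left(-29 - 78\right) + \left(\left(\left(-138\right) 82 + \frac{1}{31}\right) - 148\right)\right) \left(-326\right)} = \frac{1}{\left(-107 + \left(\left(-11316 + \frac{1}{31}\right) - 148\right)\right) \left(-326\right)} = \frac{1}{\left(-107 - \frac{355383}{31}\right) \left(-326\right)} = \frac{1}{\left(- \frac{358700}{31}\right) \left(-326\right)} = \frac{1}{\frac{116936200}{31}} = \frac{31}{116936200}$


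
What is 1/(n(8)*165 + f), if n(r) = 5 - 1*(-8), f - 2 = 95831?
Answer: 1/97978 ≈ 1.0206e-5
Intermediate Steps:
f = 95833 (f = 2 + 95831 = 95833)
n(r) = 13 (n(r) = 5 + 8 = 13)
1/(n(8)*165 + f) = 1/(13*165 + 95833) = 1/(2145 + 95833) = 1/97978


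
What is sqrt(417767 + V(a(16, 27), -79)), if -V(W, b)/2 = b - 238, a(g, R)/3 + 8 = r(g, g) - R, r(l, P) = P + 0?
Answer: 3*sqrt(46489) ≈ 646.84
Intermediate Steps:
r(l, P) = P
a(g, R) = -24 - 3*R + 3*g (a(g, R) = -24 + 3*(g - R) = -24 + (-3*R + 3*g) = -24 - 3*R + 3*g)
V(W, b) = 476 - 2*b (V(W, b) = -2*(b - 238) = -2*(-238 + b) = 476 - 2*b)
sqrt(417767 + V(a(16, 27), -79)) = sqrt(417767 + (476 - 2*(-79))) = sqrt(417767 + (476 + 158)) = sqrt(417767 + 634) = sqrt(418401) = 3*sqrt(46489)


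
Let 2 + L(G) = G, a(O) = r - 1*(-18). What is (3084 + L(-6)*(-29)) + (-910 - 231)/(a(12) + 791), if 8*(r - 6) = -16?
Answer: 2694767/813 ≈ 3314.6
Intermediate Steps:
r = 4 (r = 6 + (⅛)*(-16) = 6 - 2 = 4)
a(O) = 22 (a(O) = 4 - 1*(-18) = 4 + 18 = 22)
L(G) = -2 + G
(3084 + L(-6)*(-29)) + (-910 - 231)/(a(12) + 791) = (3084 + (-2 - 6)*(-29)) + (-910 - 231)/(22 + 791) = (3084 - 8*(-29)) - 1141/813 = (3084 + 232) - 1141*1/813 = 3316 - 1141/813 = 2694767/813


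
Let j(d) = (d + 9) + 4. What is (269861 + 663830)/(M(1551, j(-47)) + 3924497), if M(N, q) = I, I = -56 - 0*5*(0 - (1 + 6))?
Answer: 933691/3924441 ≈ 0.23792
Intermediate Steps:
j(d) = 13 + d (j(d) = (9 + d) + 4 = 13 + d)
I = -56 (I = -56 - 0*(0 - 1*7) = -56 - 0*(0 - 7) = -56 - 0*(-7) = -56 - 1*0 = -56 + 0 = -56)
M(N, q) = -56
(269861 + 663830)/(M(1551, j(-47)) + 3924497) = (269861 + 663830)/(-56 + 3924497) = 933691/3924441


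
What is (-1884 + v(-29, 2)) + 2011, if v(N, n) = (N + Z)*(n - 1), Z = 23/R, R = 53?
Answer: 5217/53 ≈ 98.434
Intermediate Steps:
Z = 23/53 ≈ 0.43396
v(N, n) = (-1 + n)*(23/53 + N) (v(N, n) = (N + 23/53)*(n - 1) = (23/53 + N)*(-1 + n) = (-1 + n)*(23/53 + N))
(-1884 + v(-29, 2)) + 2011 = (-1884 + (-23/53 - 1*(-29) + (23/53)*2 - 29*2)) + 2011 = (-1884 + (-23/53 + 29 + 46/53 - 58)) + 2011 = (-1884 - 1514/53) + 2011 = -101366/53 + 2011 = 5217/53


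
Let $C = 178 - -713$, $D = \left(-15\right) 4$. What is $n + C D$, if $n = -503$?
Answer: $-53963$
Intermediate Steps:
$D = -60$
$C = 891$ ($C = 178 + 713 = 891$)
$n + C D = -503 + 891 \left(-60\right) = -503 - 53460 = -53963$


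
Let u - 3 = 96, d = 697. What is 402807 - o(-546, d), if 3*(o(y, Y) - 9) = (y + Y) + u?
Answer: 1208144/3 ≈ 4.0271e+5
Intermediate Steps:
u = 99 (u = 3 + 96 = 99)
o(y, Y) = 42 + Y/3 + y/3 (o(y, Y) = 9 + ((y + Y) + 99)/3 = 9 + ((Y + y) + 99)/3 = 9 + (99 + Y + y)/3 = 9 + (33 + Y/3 + y/3) = 42 + Y/3 + y/3)
402807 - o(-546, d) = 402807 - (42 + (1/3)*697 + (1/3)*(-546)) = 402807 - (42 + 697/3 - 182) = 402807 - 1*277/3 = 402807 - 277/3 = 1208144/3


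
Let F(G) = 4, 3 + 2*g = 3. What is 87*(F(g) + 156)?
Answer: 13920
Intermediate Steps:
g = 0 (g = -3/2 + (½)*3 = -3/2 + 3/2 = 0)
87*(F(g) + 156) = 87*(4 + 156) = 87*160 = 13920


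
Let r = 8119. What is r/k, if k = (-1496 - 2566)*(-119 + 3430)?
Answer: -8119/13449282 ≈ -0.00060367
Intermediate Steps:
k = -13449282 (k = -4062*3311 = -13449282)
r/k = 8119/(-13449282) = 8119*(-1/13449282) = -8119/13449282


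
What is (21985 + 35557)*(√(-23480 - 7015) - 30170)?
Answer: -1736042140 + 57542*I*√30495 ≈ -1.736e+9 + 1.0048e+7*I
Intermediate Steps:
(21985 + 35557)*(√(-23480 - 7015) - 30170) = 57542*(√(-30495) - 30170) = 57542*(I*√30495 - 30170) = 57542*(-30170 + I*√30495) = -1736042140 + 57542*I*√30495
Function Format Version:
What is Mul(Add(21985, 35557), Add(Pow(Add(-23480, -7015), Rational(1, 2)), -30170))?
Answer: Add(-1736042140, Mul(57542, I, Pow(30495, Rational(1, 2)))) ≈ Add(-1.7360e+9, Mul(1.0048e+7, I))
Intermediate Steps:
Mul(Add(21985, 35557), Add(Pow(Add(-23480, -7015), Rational(1, 2)), -30170)) = Mul(57542, Add(Pow(-30495, Rational(1, 2)), -30170)) = Mul(57542, Add(Mul(I, Pow(30495, Rational(1, 2))), -30170)) = Mul(57542, Add(-30170, Mul(I, Pow(30495, Rational(1, 2))))) = Add(-1736042140, Mul(57542, I, Pow(30495, Rational(1, 2))))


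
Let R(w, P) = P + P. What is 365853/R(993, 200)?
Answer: 365853/400 ≈ 914.63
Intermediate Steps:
R(w, P) = 2*P
365853/R(993, 200) = 365853/((2*200)) = 365853/400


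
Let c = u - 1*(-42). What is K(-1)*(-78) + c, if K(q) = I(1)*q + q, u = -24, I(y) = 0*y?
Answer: 96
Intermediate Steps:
I(y) = 0
K(q) = q (K(q) = 0*q + q = 0 + q = q)
c = 18 (c = -24 - 1*(-42) = -24 + 42 = 18)
K(-1)*(-78) + c = -1*(-78) + 18 = 78 + 18 = 96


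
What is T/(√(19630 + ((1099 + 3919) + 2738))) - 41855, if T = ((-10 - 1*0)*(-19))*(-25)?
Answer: -41855 - 2375*√27386/13693 ≈ -41884.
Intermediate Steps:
T = -4750 (T = ((-10 + 0)*(-19))*(-25) = -10*(-19)*(-25) = 190*(-25) = -4750)
T/(√(19630 + ((1099 + 3919) + 2738))) - 41855 = -4750/√(19630 + ((1099 + 3919) + 2738)) - 41855 = -4750/√(19630 + (5018 + 2738)) - 41855 = -4750/√(19630 + 7756) - 41855 = -4750*√27386/27386 - 41855 = -2375*√27386/13693 - 41855 = -41855 - 2375*√27386/13693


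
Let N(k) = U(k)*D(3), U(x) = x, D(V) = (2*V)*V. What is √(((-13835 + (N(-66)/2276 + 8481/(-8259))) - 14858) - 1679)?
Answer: 4*I*√4658139718245566/1566457 ≈ 174.28*I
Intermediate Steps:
D(V) = 2*V²
N(k) = 18*k (N(k) = k*(2*3²) = k*(2*9) = k*18 = 18*k)
√(((-13835 + (N(-66)/2276 + 8481/(-8259))) - 14858) - 1679) = √(((-13835 + ((18*(-66))/2276 + 8481/(-8259))) - 14858) - 1679) = √(((-13835 + (-1188*1/2276 + 8481*(-1/8259))) - 14858) - 1679) = √(((-13835 + (-297/569 - 2827/2753)) - 14858) - 1679) = √(((-13835 - 2426204/1566457) - 14858) - 1679) = √((-21674358799/1566457 - 14858) - 1679) = √(-44948776905/1566457 - 1679) = √(-47578858208/1566457) = 4*I*√4658139718245566/1566457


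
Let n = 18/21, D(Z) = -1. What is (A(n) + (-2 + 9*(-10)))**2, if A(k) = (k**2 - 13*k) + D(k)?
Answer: 25674489/2401 ≈ 10693.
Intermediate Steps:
n = 6/7 (n = 18*(1/21) = 6/7 ≈ 0.85714)
A(k) = -1 + k**2 - 13*k (A(k) = (k**2 - 13*k) - 1 = -1 + k**2 - 13*k)
(A(n) + (-2 + 9*(-10)))**2 = ((-1 + (6/7)**2 - 13*6/7) + (-2 + 9*(-10)))**2 = ((-1 + 36/49 - 78/7) + (-2 - 90))**2 = (-559/49 - 92)**2 = (-5067/49)**2 = 25674489/2401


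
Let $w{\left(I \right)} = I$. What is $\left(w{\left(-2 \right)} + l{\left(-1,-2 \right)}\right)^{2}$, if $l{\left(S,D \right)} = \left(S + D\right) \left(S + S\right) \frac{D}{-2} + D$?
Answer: $4$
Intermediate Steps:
$l{\left(S,D \right)} = D - D S \left(D + S\right)$ ($l{\left(S,D \right)} = \left(D + S\right) 2 S D \left(- \frac{1}{2}\right) + D = 2 S \left(D + S\right) \left(- \frac{D}{2}\right) + D = - D S \left(D + S\right) + D = D - D S \left(D + S\right)$)
$\left(w{\left(-2 \right)} + l{\left(-1,-2 \right)}\right)^{2} = \left(-2 - 2 \left(1 - \left(-1\right)^{2} - \left(-2\right) \left(-1\right)\right)\right)^{2} = \left(-2 - 2 \left(1 - 1 - 2\right)\right)^{2} = \left(-2 - -4\right)^{2} = \left(-2 + 4\right)^{2} = 2^{2} = 4$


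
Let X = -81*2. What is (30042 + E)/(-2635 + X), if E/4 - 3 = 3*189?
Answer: -32322/2797 ≈ -11.556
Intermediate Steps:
X = -162
E = 2280 (E = 12 + 4*(3*189) = 12 + 4*567 = 12 + 2268 = 2280)
(30042 + E)/(-2635 + X) = (30042 + 2280)/(-2635 - 162) = 32322/(-2797) = 32322*(-1/2797) = -32322/2797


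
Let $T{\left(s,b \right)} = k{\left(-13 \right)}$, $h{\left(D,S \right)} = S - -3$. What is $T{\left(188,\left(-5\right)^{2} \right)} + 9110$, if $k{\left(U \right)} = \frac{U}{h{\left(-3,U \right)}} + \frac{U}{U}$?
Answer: $\frac{91123}{10} \approx 9112.3$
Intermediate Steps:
$h{\left(D,S \right)} = 3 + S$ ($h{\left(D,S \right)} = S + 3 = 3 + S$)
$k{\left(U \right)} = 1 + \frac{U}{3 + U}$ ($k{\left(U \right)} = \frac{U}{3 + U} + \frac{U}{U} = \frac{U}{3 + U} + 1 = 1 + \frac{U}{3 + U}$)
$T{\left(s,b \right)} = \frac{23}{10}$ ($T{\left(s,b \right)} = \frac{3 + 2 \left(-13\right)}{3 - 13} = \frac{3 - 26}{-10} = \left(- \frac{1}{10}\right) \left(-23\right) = \frac{23}{10}$)
$T{\left(188,\left(-5\right)^{2} \right)} + 9110 = \frac{23}{10} + 9110 = \frac{91123}{10}$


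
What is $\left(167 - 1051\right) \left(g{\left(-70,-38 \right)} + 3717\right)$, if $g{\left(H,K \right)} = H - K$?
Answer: $-3257540$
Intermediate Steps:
$\left(167 - 1051\right) \left(g{\left(-70,-38 \right)} + 3717\right) = \left(167 - 1051\right) \left(\left(-70 - -38\right) + 3717\right) = - 884 \left(\left(-70 + 38\right) + 3717\right) = - 884 \left(-32 + 3717\right) = \left(-884\right) 3685 = -3257540$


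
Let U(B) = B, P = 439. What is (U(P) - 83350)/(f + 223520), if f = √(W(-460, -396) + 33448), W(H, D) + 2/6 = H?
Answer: -55596800160/149883472237 + 82911*√296889/149883472237 ≈ -0.37063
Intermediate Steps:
W(H, D) = -⅓ + H
f = √296889/3 (f = √((-⅓ - 460) + 33448) = √(-1381/3 + 33448) = √(98963/3) = √296889/3 ≈ 181.63)
(U(P) - 83350)/(f + 223520) = (439 - 83350)/(√296889/3 + 223520) = -82911/(223520 + √296889/3)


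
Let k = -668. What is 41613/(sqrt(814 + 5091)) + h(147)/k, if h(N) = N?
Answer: -147/668 + 41613*sqrt(5905)/5905 ≈ 541.31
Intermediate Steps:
41613/(sqrt(814 + 5091)) + h(147)/k = 41613/(sqrt(814 + 5091)) + 147/(-668) = 41613/(sqrt(5905)) + 147*(-1/668) = 41613*(sqrt(5905)/5905) - 147/668 = 41613*sqrt(5905)/5905 - 147/668 = -147/668 + 41613*sqrt(5905)/5905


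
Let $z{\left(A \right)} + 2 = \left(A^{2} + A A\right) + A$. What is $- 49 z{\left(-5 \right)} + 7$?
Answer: $-2100$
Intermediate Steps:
$z{\left(A \right)} = -2 + A + 2 A^{2}$ ($z{\left(A \right)} = -2 + \left(\left(A^{2} + A A\right) + A\right) = -2 + \left(\left(A^{2} + A^{2}\right) + A\right) = -2 + \left(2 A^{2} + A\right) = -2 + \left(A + 2 A^{2}\right) = -2 + A + 2 A^{2}$)
$- 49 z{\left(-5 \right)} + 7 = - 49 \left(-2 - 5 + 2 \left(-5\right)^{2}\right) + 7 = - 49 \left(-2 - 5 + 2 \cdot 25\right) + 7 = - 49 \left(-2 - 5 + 50\right) + 7 = \left(-49\right) 43 + 7 = -2107 + 7 = -2100$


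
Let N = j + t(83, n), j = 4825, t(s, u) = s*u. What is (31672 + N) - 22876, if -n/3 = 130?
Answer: -18749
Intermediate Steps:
n = -390 (n = -3*130 = -390)
N = -27545 (N = 4825 + 83*(-390) = 4825 - 32370 = -27545)
(31672 + N) - 22876 = (31672 - 27545) - 22876 = 4127 - 22876 = -18749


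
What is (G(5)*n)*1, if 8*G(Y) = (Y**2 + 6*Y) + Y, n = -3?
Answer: -45/2 ≈ -22.500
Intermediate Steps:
G(Y) = Y**2/8 + 7*Y/8 (G(Y) = ((Y**2 + 6*Y) + Y)/8 = (Y**2 + 7*Y)/8 = Y**2/8 + 7*Y/8)
(G(5)*n)*1 = (((1/8)*5*(7 + 5))*(-3))*1 = (((1/8)*5*12)*(-3))*1 = ((15/2)*(-3))*1 = -45/2*1 = -45/2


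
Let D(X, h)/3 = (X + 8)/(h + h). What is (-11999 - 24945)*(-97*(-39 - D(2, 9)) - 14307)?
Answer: 1148478128/3 ≈ 3.8283e+8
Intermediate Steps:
D(X, h) = 3*(8 + X)/(2*h) (D(X, h) = 3*((X + 8)/(h + h)) = 3*((8 + X)/((2*h))) = 3*((8 + X)*(1/(2*h))) = 3*((8 + X)/(2*h)) = 3*(8 + X)/(2*h))
(-11999 - 24945)*(-97*(-39 - D(2, 9)) - 14307) = (-11999 - 24945)*(-97*(-39 - 3*(8 + 2)/(2*9)) - 14307) = -36944*(-97*(-39 - 3*10/(2*9)) - 14307) = -36944*(-97*(-39 - 1*5/3) - 14307) = -36944*(-97*(-39 - 5/3) - 14307) = -36944*(-97*(-122/3) - 14307) = -36944*(11834/3 - 14307) = -36944*(-31087/3) = 1148478128/3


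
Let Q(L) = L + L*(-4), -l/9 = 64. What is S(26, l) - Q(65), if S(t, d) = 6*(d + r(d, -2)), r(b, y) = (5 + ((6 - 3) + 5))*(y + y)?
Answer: -3573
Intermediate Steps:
l = -576 (l = -9*64 = -576)
Q(L) = -3*L (Q(L) = L - 4*L = -3*L)
r(b, y) = 26*y (r(b, y) = (5 + (3 + 5))*(2*y) = (5 + 8)*(2*y) = 13*(2*y) = 26*y)
S(t, d) = -312 + 6*d (S(t, d) = 6*(d + 26*(-2)) = 6*(d - 52) = 6*(-52 + d) = -312 + 6*d)
S(26, l) - Q(65) = (-312 + 6*(-576)) - (-3)*65 = (-312 - 3456) - 1*(-195) = -3768 + 195 = -3573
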